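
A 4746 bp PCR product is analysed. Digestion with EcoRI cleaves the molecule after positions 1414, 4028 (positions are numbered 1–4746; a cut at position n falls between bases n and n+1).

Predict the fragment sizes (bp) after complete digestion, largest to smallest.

Linear molecule, 2 cuts → 3 fragments:
  1414 − 0 = 1414 bp
  4028 − 1414 = 2614 bp
  4746 − 4028 = 718 bp
Sorted largest to smallest: 2614, 1414, 718 bp.

2614, 1414, 718 bp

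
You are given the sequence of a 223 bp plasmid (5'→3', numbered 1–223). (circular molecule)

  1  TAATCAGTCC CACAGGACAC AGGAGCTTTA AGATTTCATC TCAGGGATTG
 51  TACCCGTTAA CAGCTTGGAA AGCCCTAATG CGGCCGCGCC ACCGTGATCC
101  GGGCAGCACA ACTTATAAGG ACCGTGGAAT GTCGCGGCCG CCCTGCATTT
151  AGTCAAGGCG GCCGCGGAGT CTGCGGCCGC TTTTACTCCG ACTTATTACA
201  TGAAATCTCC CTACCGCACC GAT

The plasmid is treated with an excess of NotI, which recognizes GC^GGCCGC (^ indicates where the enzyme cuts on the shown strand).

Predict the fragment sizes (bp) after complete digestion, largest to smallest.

NotI sites (GCGGCCGC) start at positions 80, 134, 158, 173.
NotI cuts after base 2 of each site, so after positions 81, 135, 159, 174.
Circular molecule, 4 cuts → 4 fragments:
  82–135 → 54 bp
  136–159 → 24 bp
  160–174 → 15 bp
  175–223 then 1–81 → 49 + 81 = 130 bp
Sorted largest to smallest: 130, 54, 24, 15 bp.

130, 54, 24, 15 bp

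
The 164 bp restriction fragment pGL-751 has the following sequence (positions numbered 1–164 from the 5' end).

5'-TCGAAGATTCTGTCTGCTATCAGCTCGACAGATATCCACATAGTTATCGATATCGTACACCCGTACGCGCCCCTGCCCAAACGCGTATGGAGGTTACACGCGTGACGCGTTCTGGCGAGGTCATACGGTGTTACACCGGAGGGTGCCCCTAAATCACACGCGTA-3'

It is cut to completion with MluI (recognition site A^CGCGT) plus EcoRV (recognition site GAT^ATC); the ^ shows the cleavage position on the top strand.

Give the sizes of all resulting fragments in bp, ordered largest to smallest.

53, 33, 30, 18, 17, 7, 6 bp

MluI sites (ACGCGT) start at positions 81, 98, 105, 158.
MluI cuts after the first base of each site, so after positions 81, 98, 105, 158.
EcoRV sites (GATATC) start at positions 31, 49.
EcoRV cuts after base 3 of each site, so after positions 33, 51.
Combined cut positions: 33, 51, 81, 98, 105, 158.
Linear molecule, 6 cuts → 7 fragments:
  1–33 → 33 bp
  34–51 → 18 bp
  52–81 → 30 bp
  82–98 → 17 bp
  99–105 → 7 bp
  106–158 → 53 bp
  159–164 → 6 bp
Sorted largest to smallest: 53, 33, 30, 18, 17, 7, 6 bp.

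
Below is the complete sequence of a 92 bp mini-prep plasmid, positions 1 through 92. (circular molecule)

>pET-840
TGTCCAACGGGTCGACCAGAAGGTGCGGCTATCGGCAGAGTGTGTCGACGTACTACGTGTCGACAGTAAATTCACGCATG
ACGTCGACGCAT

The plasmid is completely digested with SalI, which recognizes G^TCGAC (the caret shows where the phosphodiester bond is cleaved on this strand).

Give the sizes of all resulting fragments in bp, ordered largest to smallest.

33, 24, 20, 15 bp

SalI sites (GTCGAC) start at positions 11, 44, 59, 83.
SalI cuts after the first base of each site, so after positions 11, 44, 59, 83.
Circular molecule, 4 cuts → 4 fragments:
  12–44 → 33 bp
  45–59 → 15 bp
  60–83 → 24 bp
  84–92 then 1–11 → 9 + 11 = 20 bp
Sorted largest to smallest: 33, 24, 20, 15 bp.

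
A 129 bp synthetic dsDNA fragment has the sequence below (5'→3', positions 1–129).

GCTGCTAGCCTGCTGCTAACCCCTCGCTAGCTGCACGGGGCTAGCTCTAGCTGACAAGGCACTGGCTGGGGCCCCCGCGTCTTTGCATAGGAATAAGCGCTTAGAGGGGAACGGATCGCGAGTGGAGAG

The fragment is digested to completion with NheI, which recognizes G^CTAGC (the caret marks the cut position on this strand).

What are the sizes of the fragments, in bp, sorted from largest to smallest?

89, 22, 14, 4 bp

NheI sites (GCTAGC) start at positions 4, 26, 40.
NheI cuts after the first base of each site, so after positions 4, 26, 40.
Linear molecule, 3 cuts → 4 fragments:
  1–4 → 4 bp
  5–26 → 22 bp
  27–40 → 14 bp
  41–129 → 89 bp
Sorted largest to smallest: 89, 22, 14, 4 bp.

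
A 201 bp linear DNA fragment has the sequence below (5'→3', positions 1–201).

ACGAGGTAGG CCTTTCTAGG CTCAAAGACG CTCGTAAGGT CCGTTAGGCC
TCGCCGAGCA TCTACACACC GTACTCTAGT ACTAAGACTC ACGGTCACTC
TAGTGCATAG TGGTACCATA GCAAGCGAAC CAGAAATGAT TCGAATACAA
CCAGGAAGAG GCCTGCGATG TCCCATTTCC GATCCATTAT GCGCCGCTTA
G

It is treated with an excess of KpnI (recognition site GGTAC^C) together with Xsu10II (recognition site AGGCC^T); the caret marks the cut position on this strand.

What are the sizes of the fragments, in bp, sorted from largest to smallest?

66, 47, 38, 38, 12 bp

The KpnI site (GGTACC) starts at position 112.
KpnI cuts after base 5 of each site (before the last base), so after position 116.
Xsu10II sites (AGGCCT) start at positions 8, 46, 159.
Xsu10II cuts after base 5 of each site (before the last base), so after positions 12, 50, 163.
Combined cut positions: 12, 50, 116, 163.
Linear molecule, 4 cuts → 5 fragments:
  1–12 → 12 bp
  13–50 → 38 bp
  51–116 → 66 bp
  117–163 → 47 bp
  164–201 → 38 bp
Sorted largest to smallest: 66, 47, 38, 38, 12 bp.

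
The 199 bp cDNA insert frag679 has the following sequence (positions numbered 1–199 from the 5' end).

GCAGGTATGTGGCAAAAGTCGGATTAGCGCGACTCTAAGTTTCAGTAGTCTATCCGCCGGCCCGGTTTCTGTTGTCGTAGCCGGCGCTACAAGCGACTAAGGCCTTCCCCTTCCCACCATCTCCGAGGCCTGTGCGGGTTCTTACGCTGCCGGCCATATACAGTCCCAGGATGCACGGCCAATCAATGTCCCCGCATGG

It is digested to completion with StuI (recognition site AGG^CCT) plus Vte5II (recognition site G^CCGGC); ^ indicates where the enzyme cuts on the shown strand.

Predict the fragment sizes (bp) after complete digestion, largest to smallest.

StuI sites (AGGCCT) start at positions 100, 126.
StuI cuts after base 3 of each site, so after positions 102, 128.
Vte5II sites (GCCGGC) start at positions 56, 80, 149.
Vte5II cuts after the first base of each site, so after positions 56, 80, 149.
Combined cut positions: 56, 80, 102, 128, 149.
Linear molecule, 5 cuts → 6 fragments:
  1–56 → 56 bp
  57–80 → 24 bp
  81–102 → 22 bp
  103–128 → 26 bp
  129–149 → 21 bp
  150–199 → 50 bp
Sorted largest to smallest: 56, 50, 26, 24, 22, 21 bp.

56, 50, 26, 24, 22, 21 bp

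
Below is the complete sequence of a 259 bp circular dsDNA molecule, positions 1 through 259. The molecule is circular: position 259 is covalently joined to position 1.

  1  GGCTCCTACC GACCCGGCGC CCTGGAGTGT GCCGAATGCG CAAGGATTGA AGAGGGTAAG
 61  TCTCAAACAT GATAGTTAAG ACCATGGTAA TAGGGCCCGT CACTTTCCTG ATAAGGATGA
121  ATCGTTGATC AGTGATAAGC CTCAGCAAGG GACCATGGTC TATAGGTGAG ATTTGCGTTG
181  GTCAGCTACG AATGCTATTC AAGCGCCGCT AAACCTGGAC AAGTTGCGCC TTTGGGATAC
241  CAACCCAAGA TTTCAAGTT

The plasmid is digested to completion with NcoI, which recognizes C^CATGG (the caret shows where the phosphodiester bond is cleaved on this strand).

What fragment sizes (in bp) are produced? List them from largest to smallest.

NcoI sites (CCATGG) start at positions 82, 153.
NcoI cuts after the first base of each site, so after positions 82, 153.
Circular molecule, 2 cuts → 2 fragments:
  83–153 → 71 bp
  154–259 then 1–82 → 106 + 82 = 188 bp
Sorted largest to smallest: 188, 71 bp.

188, 71 bp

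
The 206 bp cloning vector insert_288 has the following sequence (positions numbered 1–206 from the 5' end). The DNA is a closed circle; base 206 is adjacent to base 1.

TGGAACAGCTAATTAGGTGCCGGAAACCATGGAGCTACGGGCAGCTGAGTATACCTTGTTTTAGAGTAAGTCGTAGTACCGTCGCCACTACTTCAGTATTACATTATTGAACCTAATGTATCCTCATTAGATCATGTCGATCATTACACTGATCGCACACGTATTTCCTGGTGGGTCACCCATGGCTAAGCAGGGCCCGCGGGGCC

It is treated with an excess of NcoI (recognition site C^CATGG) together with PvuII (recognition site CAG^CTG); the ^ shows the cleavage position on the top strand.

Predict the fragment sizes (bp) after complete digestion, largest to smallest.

NcoI sites (CCATGG) start at positions 27, 180.
NcoI cuts after the first base of each site, so after positions 27, 180.
The PvuII site (CAGCTG) starts at position 42.
PvuII cuts after base 3 of each site, so after position 44.
Combined cut positions: 27, 44, 180.
Circular molecule, 3 cuts → 3 fragments:
  28–44 → 17 bp
  45–180 → 136 bp
  181–206 then 1–27 → 26 + 27 = 53 bp
Sorted largest to smallest: 136, 53, 17 bp.

136, 53, 17 bp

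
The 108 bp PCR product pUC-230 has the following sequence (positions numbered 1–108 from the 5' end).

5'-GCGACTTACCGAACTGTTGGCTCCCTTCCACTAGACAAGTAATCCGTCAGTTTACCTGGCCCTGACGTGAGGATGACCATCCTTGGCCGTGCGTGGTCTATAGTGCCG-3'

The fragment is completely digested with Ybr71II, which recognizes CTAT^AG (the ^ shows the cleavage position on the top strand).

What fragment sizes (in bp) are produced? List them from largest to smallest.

The Ybr71II site (CTATAG) starts at position 98.
Ybr71II cuts after base 4 of each site, so after position 101.
Linear molecule, 1 cut → 2 fragments:
  1–101 → 101 bp
  102–108 → 7 bp
Sorted largest to smallest: 101, 7 bp.

101, 7 bp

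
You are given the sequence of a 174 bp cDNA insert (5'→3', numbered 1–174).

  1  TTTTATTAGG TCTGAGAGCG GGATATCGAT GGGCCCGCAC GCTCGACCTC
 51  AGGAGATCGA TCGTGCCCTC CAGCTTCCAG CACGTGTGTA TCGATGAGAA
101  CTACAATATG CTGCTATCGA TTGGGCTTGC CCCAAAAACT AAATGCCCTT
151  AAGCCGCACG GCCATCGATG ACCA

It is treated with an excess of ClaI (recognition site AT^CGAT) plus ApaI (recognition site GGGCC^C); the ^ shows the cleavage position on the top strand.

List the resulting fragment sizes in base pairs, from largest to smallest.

ClaI sites (ATCGAT) start at positions 25, 56, 90, 116, 164.
ClaI cuts after base 2 of each site, so after positions 26, 57, 91, 117, 165.
The ApaI site (GGGCCC) starts at position 31.
ApaI cuts after base 5 of each site (before the last base), so after position 35.
Combined cut positions: 26, 35, 57, 91, 117, 165.
Linear molecule, 6 cuts → 7 fragments:
  1–26 → 26 bp
  27–35 → 9 bp
  36–57 → 22 bp
  58–91 → 34 bp
  92–117 → 26 bp
  118–165 → 48 bp
  166–174 → 9 bp
Sorted largest to smallest: 48, 34, 26, 26, 22, 9, 9 bp.

48, 34, 26, 26, 22, 9, 9 bp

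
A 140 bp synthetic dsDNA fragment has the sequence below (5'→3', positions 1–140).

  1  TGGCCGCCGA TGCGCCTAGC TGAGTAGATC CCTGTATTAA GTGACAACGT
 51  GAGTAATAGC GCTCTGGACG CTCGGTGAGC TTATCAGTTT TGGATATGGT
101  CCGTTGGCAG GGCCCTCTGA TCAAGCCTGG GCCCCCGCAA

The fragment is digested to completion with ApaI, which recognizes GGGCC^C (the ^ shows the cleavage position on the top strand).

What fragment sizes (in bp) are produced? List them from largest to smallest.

114, 19, 7 bp

ApaI sites (GGGCCC) start at positions 110, 129.
ApaI cuts after base 5 of each site (before the last base), so after positions 114, 133.
Linear molecule, 2 cuts → 3 fragments:
  1–114 → 114 bp
  115–133 → 19 bp
  134–140 → 7 bp
Sorted largest to smallest: 114, 19, 7 bp.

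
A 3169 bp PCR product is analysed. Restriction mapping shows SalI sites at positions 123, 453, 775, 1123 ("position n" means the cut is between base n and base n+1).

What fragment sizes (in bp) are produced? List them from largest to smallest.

Linear molecule, 4 cuts → 5 fragments:
  123 − 0 = 123 bp
  453 − 123 = 330 bp
  775 − 453 = 322 bp
  1123 − 775 = 348 bp
  3169 − 1123 = 2046 bp
Sorted largest to smallest: 2046, 348, 330, 322, 123 bp.

2046, 348, 330, 322, 123 bp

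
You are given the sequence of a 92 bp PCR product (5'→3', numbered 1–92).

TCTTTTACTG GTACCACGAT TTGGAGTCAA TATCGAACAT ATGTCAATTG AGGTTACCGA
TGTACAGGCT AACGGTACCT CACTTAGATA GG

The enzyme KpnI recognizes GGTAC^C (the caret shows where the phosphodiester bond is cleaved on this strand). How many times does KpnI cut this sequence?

2

GGTACC occurs starting at positions 10, 74.
KpnI cuts at 2 sites.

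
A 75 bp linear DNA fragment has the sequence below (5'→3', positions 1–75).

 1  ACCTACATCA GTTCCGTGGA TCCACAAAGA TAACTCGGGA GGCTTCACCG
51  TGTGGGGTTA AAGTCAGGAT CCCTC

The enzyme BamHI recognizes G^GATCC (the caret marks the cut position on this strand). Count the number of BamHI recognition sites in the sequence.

2

GGATCC occurs starting at positions 18, 67.
BamHI cuts at 2 sites.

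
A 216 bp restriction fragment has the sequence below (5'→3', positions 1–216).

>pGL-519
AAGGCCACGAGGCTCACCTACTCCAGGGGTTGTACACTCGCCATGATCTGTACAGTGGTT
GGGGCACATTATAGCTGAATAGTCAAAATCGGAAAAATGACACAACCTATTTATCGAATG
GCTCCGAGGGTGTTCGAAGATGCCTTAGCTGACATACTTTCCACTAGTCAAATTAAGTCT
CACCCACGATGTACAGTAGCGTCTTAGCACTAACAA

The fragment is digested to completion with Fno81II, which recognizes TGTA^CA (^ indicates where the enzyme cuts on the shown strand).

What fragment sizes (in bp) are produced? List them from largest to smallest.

141, 34, 23, 18 bp

Fno81II sites (TGTACA) start at positions 31, 49, 190.
Fno81II cuts after base 4 of each site, so after positions 34, 52, 193.
Linear molecule, 3 cuts → 4 fragments:
  1–34 → 34 bp
  35–52 → 18 bp
  53–193 → 141 bp
  194–216 → 23 bp
Sorted largest to smallest: 141, 34, 23, 18 bp.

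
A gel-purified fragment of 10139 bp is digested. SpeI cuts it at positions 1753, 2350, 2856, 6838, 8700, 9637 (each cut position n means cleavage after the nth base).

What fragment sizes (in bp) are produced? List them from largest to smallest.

Linear molecule, 6 cuts → 7 fragments:
  1753 − 0 = 1753 bp
  2350 − 1753 = 597 bp
  2856 − 2350 = 506 bp
  6838 − 2856 = 3982 bp
  8700 − 6838 = 1862 bp
  9637 − 8700 = 937 bp
  10139 − 9637 = 502 bp
Sorted largest to smallest: 3982, 1862, 1753, 937, 597, 506, 502 bp.

3982, 1862, 1753, 937, 597, 506, 502 bp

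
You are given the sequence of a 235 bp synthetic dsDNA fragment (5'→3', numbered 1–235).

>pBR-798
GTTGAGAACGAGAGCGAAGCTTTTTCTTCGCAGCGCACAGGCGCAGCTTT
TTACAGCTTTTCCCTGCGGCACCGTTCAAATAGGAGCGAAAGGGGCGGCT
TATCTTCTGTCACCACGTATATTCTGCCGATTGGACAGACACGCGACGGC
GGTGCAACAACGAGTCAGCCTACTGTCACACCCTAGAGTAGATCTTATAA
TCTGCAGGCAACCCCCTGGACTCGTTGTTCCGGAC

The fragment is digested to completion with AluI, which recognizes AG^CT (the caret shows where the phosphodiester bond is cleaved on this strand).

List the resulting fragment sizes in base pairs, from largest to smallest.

AluI sites (AGCT) start at positions 18, 45, 55.
AluI cuts after base 2 of each site, so after positions 19, 46, 56.
Linear molecule, 3 cuts → 4 fragments:
  1–19 → 19 bp
  20–46 → 27 bp
  47–56 → 10 bp
  57–235 → 179 bp
Sorted largest to smallest: 179, 27, 19, 10 bp.

179, 27, 19, 10 bp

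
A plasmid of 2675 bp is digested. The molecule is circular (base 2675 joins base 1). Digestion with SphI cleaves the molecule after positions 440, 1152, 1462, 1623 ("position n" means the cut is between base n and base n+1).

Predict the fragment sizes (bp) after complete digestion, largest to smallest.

Circular molecule, 4 cuts → 4 fragments:
  1152 − 440 = 712 bp
  1462 − 1152 = 310 bp
  1623 − 1462 = 161 bp
  wrap: 2675 − 1623 + 440 = 1492 bp
Sorted largest to smallest: 1492, 712, 310, 161 bp.

1492, 712, 310, 161 bp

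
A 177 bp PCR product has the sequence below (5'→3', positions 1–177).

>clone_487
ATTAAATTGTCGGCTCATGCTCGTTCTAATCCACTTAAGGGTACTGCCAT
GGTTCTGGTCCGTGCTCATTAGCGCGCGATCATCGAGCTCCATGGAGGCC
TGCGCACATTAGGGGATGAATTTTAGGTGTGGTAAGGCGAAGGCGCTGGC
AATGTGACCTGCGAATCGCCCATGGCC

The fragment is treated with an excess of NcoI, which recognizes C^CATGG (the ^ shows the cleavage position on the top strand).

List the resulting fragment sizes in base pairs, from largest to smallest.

NcoI sites (CCATGG) start at positions 47, 90, 170.
NcoI cuts after the first base of each site, so after positions 47, 90, 170.
Linear molecule, 3 cuts → 4 fragments:
  1–47 → 47 bp
  48–90 → 43 bp
  91–170 → 80 bp
  171–177 → 7 bp
Sorted largest to smallest: 80, 47, 43, 7 bp.

80, 47, 43, 7 bp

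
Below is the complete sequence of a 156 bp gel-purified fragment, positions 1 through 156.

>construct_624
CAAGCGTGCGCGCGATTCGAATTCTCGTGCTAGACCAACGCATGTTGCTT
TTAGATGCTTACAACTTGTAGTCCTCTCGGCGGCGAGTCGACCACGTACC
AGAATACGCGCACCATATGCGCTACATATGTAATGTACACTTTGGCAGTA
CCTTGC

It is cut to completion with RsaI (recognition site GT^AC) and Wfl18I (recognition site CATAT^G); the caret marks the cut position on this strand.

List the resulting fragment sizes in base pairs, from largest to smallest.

RsaI sites (GTAC) start at positions 96, 135, 148.
RsaI cuts after base 2 of each site, so after positions 97, 136, 149.
Wfl18I sites (CATATG) start at positions 114, 125.
Wfl18I cuts after base 5 of each site (before the last base), so after positions 118, 129.
Combined cut positions: 97, 118, 129, 136, 149.
Linear molecule, 5 cuts → 6 fragments:
  1–97 → 97 bp
  98–118 → 21 bp
  119–129 → 11 bp
  130–136 → 7 bp
  137–149 → 13 bp
  150–156 → 7 bp
Sorted largest to smallest: 97, 21, 13, 11, 7, 7 bp.

97, 21, 13, 11, 7, 7 bp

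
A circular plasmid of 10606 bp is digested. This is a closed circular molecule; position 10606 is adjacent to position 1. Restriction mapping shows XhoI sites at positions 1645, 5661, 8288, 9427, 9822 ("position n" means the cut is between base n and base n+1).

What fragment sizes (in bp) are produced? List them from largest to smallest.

Circular molecule, 5 cuts → 5 fragments:
  5661 − 1645 = 4016 bp
  8288 − 5661 = 2627 bp
  9427 − 8288 = 1139 bp
  9822 − 9427 = 395 bp
  wrap: 10606 − 9822 + 1645 = 2429 bp
Sorted largest to smallest: 4016, 2627, 2429, 1139, 395 bp.

4016, 2627, 2429, 1139, 395 bp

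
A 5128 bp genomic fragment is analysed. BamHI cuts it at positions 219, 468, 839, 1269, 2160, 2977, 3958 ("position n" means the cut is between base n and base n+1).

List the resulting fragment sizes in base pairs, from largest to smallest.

1170, 981, 891, 817, 430, 371, 249, 219 bp

Linear molecule, 7 cuts → 8 fragments:
  219 − 0 = 219 bp
  468 − 219 = 249 bp
  839 − 468 = 371 bp
  1269 − 839 = 430 bp
  2160 − 1269 = 891 bp
  2977 − 2160 = 817 bp
  3958 − 2977 = 981 bp
  5128 − 3958 = 1170 bp
Sorted largest to smallest: 1170, 981, 891, 817, 430, 371, 249, 219 bp.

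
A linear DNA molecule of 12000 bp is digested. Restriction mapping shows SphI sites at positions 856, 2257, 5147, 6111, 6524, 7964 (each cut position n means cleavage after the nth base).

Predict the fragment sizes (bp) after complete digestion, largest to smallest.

Linear molecule, 6 cuts → 7 fragments:
  856 − 0 = 856 bp
  2257 − 856 = 1401 bp
  5147 − 2257 = 2890 bp
  6111 − 5147 = 964 bp
  6524 − 6111 = 413 bp
  7964 − 6524 = 1440 bp
  12000 − 7964 = 4036 bp
Sorted largest to smallest: 4036, 2890, 1440, 1401, 964, 856, 413 bp.

4036, 2890, 1440, 1401, 964, 856, 413 bp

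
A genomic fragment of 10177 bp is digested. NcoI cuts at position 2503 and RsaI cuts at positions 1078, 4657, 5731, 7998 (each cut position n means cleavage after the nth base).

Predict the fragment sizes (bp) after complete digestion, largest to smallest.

2267, 2179, 2154, 1425, 1078, 1074 bp

Combined cut positions (sorted): 1078, 2503, 4657, 5731, 7998.
Linear molecule, 5 cuts → 6 fragments:
  1078 − 0 = 1078 bp
  2503 − 1078 = 1425 bp
  4657 − 2503 = 2154 bp
  5731 − 4657 = 1074 bp
  7998 − 5731 = 2267 bp
  10177 − 7998 = 2179 bp
Sorted largest to smallest: 2267, 2179, 2154, 1425, 1078, 1074 bp.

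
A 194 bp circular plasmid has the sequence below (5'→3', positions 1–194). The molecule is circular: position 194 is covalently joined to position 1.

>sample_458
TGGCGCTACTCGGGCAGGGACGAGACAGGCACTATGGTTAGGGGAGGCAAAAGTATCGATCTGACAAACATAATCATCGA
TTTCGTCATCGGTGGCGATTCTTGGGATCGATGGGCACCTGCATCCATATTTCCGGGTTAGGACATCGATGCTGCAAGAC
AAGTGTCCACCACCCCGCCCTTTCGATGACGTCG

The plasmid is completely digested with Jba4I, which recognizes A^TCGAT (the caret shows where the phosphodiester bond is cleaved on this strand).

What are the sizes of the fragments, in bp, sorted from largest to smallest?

Jba4I sites (ATCGAT) start at positions 55, 76, 107, 145.
Jba4I cuts after the first base of each site, so after positions 55, 76, 107, 145.
Circular molecule, 4 cuts → 4 fragments:
  56–76 → 21 bp
  77–107 → 31 bp
  108–145 → 38 bp
  146–194 then 1–55 → 49 + 55 = 104 bp
Sorted largest to smallest: 104, 38, 31, 21 bp.

104, 38, 31, 21 bp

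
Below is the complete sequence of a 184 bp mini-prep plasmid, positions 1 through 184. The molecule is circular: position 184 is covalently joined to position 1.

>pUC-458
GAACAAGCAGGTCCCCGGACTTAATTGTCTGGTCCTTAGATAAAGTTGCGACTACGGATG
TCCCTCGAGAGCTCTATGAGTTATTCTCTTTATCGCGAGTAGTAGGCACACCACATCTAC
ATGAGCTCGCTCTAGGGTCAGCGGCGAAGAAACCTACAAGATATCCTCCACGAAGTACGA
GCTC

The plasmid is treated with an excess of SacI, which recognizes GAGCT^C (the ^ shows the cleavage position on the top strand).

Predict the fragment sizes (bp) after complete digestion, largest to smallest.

74, 56, 54 bp

SacI sites (GAGCTC) start at positions 69, 123, 179.
SacI cuts after base 5 of each site (before the last base), so after positions 73, 127, 183.
Circular molecule, 3 cuts → 3 fragments:
  74–127 → 54 bp
  128–183 → 56 bp
  184–184 then 1–73 → 1 + 73 = 74 bp
Sorted largest to smallest: 74, 56, 54 bp.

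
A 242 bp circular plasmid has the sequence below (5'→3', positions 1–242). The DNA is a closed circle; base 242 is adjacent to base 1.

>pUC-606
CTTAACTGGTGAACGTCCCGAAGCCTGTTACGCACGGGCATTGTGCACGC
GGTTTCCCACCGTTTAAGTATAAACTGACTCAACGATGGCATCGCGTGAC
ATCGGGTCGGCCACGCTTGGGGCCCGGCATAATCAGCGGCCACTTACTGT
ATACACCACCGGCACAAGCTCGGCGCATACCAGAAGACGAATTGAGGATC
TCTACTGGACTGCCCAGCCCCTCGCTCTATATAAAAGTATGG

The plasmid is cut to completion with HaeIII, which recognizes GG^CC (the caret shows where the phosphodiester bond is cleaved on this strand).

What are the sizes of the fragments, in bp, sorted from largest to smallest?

213, 17, 12 bp

HaeIII sites (GGCC) start at positions 109, 121, 138.
HaeIII cuts after base 2 of each site, so after positions 110, 122, 139.
Circular molecule, 3 cuts → 3 fragments:
  111–122 → 12 bp
  123–139 → 17 bp
  140–242 then 1–110 → 103 + 110 = 213 bp
Sorted largest to smallest: 213, 17, 12 bp.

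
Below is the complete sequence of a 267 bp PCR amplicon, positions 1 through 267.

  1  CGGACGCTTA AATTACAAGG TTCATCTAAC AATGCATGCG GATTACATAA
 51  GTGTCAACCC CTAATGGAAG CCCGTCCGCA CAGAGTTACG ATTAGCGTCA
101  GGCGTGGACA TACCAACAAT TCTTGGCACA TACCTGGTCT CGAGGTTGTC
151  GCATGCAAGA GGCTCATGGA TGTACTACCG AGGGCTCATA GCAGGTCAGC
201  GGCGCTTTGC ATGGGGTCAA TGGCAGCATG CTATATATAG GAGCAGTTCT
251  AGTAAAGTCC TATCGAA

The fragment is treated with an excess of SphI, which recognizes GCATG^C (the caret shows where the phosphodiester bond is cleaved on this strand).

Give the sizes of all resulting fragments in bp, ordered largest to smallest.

117, 75, 38, 37 bp

SphI sites (GCATGC) start at positions 34, 151, 226.
SphI cuts after base 5 of each site (before the last base), so after positions 38, 155, 230.
Linear molecule, 3 cuts → 4 fragments:
  1–38 → 38 bp
  39–155 → 117 bp
  156–230 → 75 bp
  231–267 → 37 bp
Sorted largest to smallest: 117, 75, 38, 37 bp.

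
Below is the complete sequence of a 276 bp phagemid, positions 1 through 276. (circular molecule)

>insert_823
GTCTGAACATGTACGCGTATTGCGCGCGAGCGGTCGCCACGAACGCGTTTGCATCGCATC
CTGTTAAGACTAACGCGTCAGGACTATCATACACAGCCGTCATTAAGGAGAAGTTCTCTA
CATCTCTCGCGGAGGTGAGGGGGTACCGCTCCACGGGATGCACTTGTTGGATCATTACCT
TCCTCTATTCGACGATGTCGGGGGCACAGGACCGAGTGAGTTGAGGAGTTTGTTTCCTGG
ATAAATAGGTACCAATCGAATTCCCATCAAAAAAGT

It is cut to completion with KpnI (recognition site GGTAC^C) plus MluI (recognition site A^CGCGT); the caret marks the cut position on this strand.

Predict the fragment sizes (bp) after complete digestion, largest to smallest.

KpnI sites (GGTACC) start at positions 142, 248.
KpnI cuts after base 5 of each site (before the last base), so after positions 146, 252.
MluI sites (ACGCGT) start at positions 13, 43, 73.
MluI cuts after the first base of each site, so after positions 13, 43, 73.
Combined cut positions: 13, 43, 73, 146, 252.
Circular molecule, 5 cuts → 5 fragments:
  14–43 → 30 bp
  44–73 → 30 bp
  74–146 → 73 bp
  147–252 → 106 bp
  253–276 then 1–13 → 24 + 13 = 37 bp
Sorted largest to smallest: 106, 73, 37, 30, 30 bp.

106, 73, 37, 30, 30 bp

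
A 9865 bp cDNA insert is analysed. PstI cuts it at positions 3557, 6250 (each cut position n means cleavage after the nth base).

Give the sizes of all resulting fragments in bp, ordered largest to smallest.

3615, 3557, 2693 bp

Linear molecule, 2 cuts → 3 fragments:
  3557 − 0 = 3557 bp
  6250 − 3557 = 2693 bp
  9865 − 6250 = 3615 bp
Sorted largest to smallest: 3615, 3557, 2693 bp.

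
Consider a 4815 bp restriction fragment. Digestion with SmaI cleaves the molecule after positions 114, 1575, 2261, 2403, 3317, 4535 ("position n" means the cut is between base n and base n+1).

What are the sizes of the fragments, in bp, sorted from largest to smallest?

1461, 1218, 914, 686, 280, 142, 114 bp

Linear molecule, 6 cuts → 7 fragments:
  114 − 0 = 114 bp
  1575 − 114 = 1461 bp
  2261 − 1575 = 686 bp
  2403 − 2261 = 142 bp
  3317 − 2403 = 914 bp
  4535 − 3317 = 1218 bp
  4815 − 4535 = 280 bp
Sorted largest to smallest: 1461, 1218, 914, 686, 280, 142, 114 bp.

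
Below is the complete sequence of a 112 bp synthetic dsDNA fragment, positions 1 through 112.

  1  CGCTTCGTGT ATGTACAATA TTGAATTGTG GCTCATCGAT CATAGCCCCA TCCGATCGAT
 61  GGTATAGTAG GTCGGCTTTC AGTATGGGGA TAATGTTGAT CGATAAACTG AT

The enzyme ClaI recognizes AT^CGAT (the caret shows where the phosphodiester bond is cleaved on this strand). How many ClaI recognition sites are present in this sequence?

ATCGAT occurs starting at positions 35, 55, 99.
ClaI cuts at 3 sites.

3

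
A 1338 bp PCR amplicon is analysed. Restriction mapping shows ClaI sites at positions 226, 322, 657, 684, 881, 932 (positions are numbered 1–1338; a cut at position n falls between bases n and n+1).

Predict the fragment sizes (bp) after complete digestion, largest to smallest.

406, 335, 226, 197, 96, 51, 27 bp

Linear molecule, 6 cuts → 7 fragments:
  226 − 0 = 226 bp
  322 − 226 = 96 bp
  657 − 322 = 335 bp
  684 − 657 = 27 bp
  881 − 684 = 197 bp
  932 − 881 = 51 bp
  1338 − 932 = 406 bp
Sorted largest to smallest: 406, 335, 226, 197, 96, 51, 27 bp.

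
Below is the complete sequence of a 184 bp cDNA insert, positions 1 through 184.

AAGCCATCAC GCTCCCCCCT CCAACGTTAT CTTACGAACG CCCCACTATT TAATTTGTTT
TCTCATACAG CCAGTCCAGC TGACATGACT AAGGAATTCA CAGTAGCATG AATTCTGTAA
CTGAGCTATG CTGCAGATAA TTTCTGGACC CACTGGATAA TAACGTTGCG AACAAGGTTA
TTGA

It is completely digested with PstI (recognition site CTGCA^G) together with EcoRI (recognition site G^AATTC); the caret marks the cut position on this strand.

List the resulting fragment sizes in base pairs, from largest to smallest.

94, 49, 25, 16 bp

The PstI site (CTGCAG) starts at position 131.
PstI cuts after base 5 of each site (before the last base), so after position 135.
EcoRI sites (GAATTC) start at positions 94, 110.
EcoRI cuts after the first base of each site, so after positions 94, 110.
Combined cut positions: 94, 110, 135.
Linear molecule, 3 cuts → 4 fragments:
  1–94 → 94 bp
  95–110 → 16 bp
  111–135 → 25 bp
  136–184 → 49 bp
Sorted largest to smallest: 94, 49, 25, 16 bp.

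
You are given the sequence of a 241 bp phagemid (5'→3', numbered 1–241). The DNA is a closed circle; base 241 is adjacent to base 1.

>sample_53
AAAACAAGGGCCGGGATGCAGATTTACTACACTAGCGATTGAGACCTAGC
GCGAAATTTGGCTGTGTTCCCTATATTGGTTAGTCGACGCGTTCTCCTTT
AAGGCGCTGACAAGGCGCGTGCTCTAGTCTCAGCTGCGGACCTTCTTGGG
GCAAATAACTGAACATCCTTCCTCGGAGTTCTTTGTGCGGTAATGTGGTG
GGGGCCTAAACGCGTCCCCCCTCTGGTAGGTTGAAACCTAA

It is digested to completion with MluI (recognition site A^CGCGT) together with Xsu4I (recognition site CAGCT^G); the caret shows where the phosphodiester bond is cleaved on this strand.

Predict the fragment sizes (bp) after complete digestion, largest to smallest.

MluI sites (ACGCGT) start at positions 87, 210.
MluI cuts after the first base of each site, so after positions 87, 210.
The Xsu4I site (CAGCTG) starts at position 131.
Xsu4I cuts after base 5 of each site (before the last base), so after position 135.
Combined cut positions: 87, 135, 210.
Circular molecule, 3 cuts → 3 fragments:
  88–135 → 48 bp
  136–210 → 75 bp
  211–241 then 1–87 → 31 + 87 = 118 bp
Sorted largest to smallest: 118, 75, 48 bp.

118, 75, 48 bp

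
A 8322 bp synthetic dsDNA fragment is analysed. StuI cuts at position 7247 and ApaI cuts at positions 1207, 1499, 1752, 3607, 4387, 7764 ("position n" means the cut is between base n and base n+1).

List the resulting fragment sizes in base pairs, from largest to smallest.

Combined cut positions (sorted): 1207, 1499, 1752, 3607, 4387, 7247, 7764.
Linear molecule, 7 cuts → 8 fragments:
  1207 − 0 = 1207 bp
  1499 − 1207 = 292 bp
  1752 − 1499 = 253 bp
  3607 − 1752 = 1855 bp
  4387 − 3607 = 780 bp
  7247 − 4387 = 2860 bp
  7764 − 7247 = 517 bp
  8322 − 7764 = 558 bp
Sorted largest to smallest: 2860, 1855, 1207, 780, 558, 517, 292, 253 bp.

2860, 1855, 1207, 780, 558, 517, 292, 253 bp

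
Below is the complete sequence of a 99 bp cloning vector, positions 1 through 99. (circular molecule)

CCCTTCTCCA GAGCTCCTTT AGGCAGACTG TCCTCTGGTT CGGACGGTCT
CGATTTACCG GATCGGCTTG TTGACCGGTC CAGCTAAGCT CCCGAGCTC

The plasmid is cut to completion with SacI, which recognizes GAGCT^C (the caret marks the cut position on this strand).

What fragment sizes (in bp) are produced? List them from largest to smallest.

SacI sites (GAGCTC) start at positions 11, 94.
SacI cuts after base 5 of each site (before the last base), so after positions 15, 98.
Circular molecule, 2 cuts → 2 fragments:
  16–98 → 83 bp
  99–99 then 1–15 → 1 + 15 = 16 bp
Sorted largest to smallest: 83, 16 bp.

83, 16 bp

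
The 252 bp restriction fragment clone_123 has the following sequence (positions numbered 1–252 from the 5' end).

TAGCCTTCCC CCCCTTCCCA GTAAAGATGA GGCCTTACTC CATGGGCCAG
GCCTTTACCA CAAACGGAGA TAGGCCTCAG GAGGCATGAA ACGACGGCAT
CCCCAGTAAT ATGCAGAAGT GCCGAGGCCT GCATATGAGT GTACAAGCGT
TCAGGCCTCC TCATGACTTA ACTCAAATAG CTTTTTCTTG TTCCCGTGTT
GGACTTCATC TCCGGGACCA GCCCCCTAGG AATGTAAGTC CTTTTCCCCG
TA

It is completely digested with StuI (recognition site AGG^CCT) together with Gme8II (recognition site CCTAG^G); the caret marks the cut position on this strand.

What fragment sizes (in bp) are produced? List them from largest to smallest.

74, 53, 32, 28, 23, 23, 19 bp

StuI sites (AGGCCT) start at positions 30, 49, 72, 125, 153.
StuI cuts after base 3 of each site, so after positions 32, 51, 74, 127, 155.
The Gme8II site (CCTAGG) starts at position 225.
Gme8II cuts after base 5 of each site (before the last base), so after position 229.
Combined cut positions: 32, 51, 74, 127, 155, 229.
Linear molecule, 6 cuts → 7 fragments:
  1–32 → 32 bp
  33–51 → 19 bp
  52–74 → 23 bp
  75–127 → 53 bp
  128–155 → 28 bp
  156–229 → 74 bp
  230–252 → 23 bp
Sorted largest to smallest: 74, 53, 32, 28, 23, 23, 19 bp.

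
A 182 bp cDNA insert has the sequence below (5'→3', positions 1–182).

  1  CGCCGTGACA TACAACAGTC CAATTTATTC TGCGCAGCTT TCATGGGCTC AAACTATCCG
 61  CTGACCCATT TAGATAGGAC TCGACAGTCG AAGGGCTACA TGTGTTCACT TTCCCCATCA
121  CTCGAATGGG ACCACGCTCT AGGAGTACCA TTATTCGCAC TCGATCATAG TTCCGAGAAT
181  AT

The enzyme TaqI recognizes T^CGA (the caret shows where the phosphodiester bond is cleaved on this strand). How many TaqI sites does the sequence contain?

TCGA occurs starting at positions 81, 88, 122, 161.
TaqI cuts at 4 sites.

4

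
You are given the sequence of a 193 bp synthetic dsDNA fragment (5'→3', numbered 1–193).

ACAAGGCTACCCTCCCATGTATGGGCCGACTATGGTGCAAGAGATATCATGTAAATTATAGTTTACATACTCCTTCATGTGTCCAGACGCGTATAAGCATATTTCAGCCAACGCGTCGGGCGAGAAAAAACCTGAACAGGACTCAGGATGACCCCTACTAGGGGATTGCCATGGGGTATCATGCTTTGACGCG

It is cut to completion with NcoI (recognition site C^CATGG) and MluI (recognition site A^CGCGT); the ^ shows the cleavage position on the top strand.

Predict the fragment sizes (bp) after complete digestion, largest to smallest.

The NcoI site (CCATGG) starts at position 169.
NcoI cuts after the first base of each site, so after position 169.
MluI sites (ACGCGT) start at positions 87, 111.
MluI cuts after the first base of each site, so after positions 87, 111.
Combined cut positions: 87, 111, 169.
Linear molecule, 3 cuts → 4 fragments:
  1–87 → 87 bp
  88–111 → 24 bp
  112–169 → 58 bp
  170–193 → 24 bp
Sorted largest to smallest: 87, 58, 24, 24 bp.

87, 58, 24, 24 bp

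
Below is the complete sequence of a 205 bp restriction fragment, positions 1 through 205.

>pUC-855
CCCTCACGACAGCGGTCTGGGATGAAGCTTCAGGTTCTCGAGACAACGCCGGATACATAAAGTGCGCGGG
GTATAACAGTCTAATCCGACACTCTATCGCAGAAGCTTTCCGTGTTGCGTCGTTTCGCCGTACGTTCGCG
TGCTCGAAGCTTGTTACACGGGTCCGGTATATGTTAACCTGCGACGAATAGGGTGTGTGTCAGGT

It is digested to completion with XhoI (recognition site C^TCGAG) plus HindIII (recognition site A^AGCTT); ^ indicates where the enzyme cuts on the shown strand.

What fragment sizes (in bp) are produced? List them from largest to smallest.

66, 58, 44, 25, 12 bp

The XhoI site (CTCGAG) starts at position 37.
XhoI cuts after the first base of each site, so after position 37.
HindIII sites (AAGCTT) start at positions 25, 103, 147.
HindIII cuts after the first base of each site, so after positions 25, 103, 147.
Combined cut positions: 25, 37, 103, 147.
Linear molecule, 4 cuts → 5 fragments:
  1–25 → 25 bp
  26–37 → 12 bp
  38–103 → 66 bp
  104–147 → 44 bp
  148–205 → 58 bp
Sorted largest to smallest: 66, 58, 44, 25, 12 bp.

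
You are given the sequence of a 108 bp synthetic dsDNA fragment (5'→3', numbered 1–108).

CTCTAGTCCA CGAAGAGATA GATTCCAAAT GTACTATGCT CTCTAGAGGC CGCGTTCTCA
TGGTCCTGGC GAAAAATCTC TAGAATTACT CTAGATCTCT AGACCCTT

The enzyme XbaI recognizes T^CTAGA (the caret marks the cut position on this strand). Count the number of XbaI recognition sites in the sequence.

4

TCTAGA occurs starting at positions 42, 79, 90, 98.
XbaI cuts at 4 sites.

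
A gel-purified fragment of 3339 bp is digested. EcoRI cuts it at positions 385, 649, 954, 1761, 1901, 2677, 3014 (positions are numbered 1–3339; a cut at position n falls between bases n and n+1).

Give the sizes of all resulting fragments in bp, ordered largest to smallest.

Linear molecule, 7 cuts → 8 fragments:
  385 − 0 = 385 bp
  649 − 385 = 264 bp
  954 − 649 = 305 bp
  1761 − 954 = 807 bp
  1901 − 1761 = 140 bp
  2677 − 1901 = 776 bp
  3014 − 2677 = 337 bp
  3339 − 3014 = 325 bp
Sorted largest to smallest: 807, 776, 385, 337, 325, 305, 264, 140 bp.

807, 776, 385, 337, 325, 305, 264, 140 bp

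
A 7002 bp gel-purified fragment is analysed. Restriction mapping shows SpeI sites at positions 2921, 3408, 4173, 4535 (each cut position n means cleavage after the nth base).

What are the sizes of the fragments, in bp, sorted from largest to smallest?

Linear molecule, 4 cuts → 5 fragments:
  2921 − 0 = 2921 bp
  3408 − 2921 = 487 bp
  4173 − 3408 = 765 bp
  4535 − 4173 = 362 bp
  7002 − 4535 = 2467 bp
Sorted largest to smallest: 2921, 2467, 765, 487, 362 bp.

2921, 2467, 765, 487, 362 bp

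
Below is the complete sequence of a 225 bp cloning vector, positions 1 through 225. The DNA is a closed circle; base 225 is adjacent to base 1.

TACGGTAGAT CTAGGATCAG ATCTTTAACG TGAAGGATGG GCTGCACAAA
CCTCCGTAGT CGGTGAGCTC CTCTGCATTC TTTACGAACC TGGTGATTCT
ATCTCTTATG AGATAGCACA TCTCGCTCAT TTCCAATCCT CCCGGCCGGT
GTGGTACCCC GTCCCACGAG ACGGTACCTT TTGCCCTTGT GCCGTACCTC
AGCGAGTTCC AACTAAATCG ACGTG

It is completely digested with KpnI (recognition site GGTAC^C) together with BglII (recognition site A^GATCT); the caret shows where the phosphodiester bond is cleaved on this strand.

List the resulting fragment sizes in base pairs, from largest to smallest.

138, 55, 20, 12 bp

KpnI sites (GGTACC) start at positions 153, 173.
KpnI cuts after base 5 of each site (before the last base), so after positions 157, 177.
BglII sites (AGATCT) start at positions 7, 19.
BglII cuts after the first base of each site, so after positions 7, 19.
Combined cut positions: 7, 19, 157, 177.
Circular molecule, 4 cuts → 4 fragments:
  8–19 → 12 bp
  20–157 → 138 bp
  158–177 → 20 bp
  178–225 then 1–7 → 48 + 7 = 55 bp
Sorted largest to smallest: 138, 55, 20, 12 bp.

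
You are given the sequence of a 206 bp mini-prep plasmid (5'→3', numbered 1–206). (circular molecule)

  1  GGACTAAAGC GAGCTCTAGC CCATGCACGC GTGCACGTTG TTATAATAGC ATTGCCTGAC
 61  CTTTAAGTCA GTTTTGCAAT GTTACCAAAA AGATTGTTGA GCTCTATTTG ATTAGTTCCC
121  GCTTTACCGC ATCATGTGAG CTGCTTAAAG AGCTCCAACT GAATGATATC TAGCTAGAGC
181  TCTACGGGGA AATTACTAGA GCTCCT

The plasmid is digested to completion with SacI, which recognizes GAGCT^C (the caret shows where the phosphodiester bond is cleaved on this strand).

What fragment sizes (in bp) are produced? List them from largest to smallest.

88, 51, 27, 22, 18 bp

SacI sites (GAGCTC) start at positions 11, 99, 150, 177, 199.
SacI cuts after base 5 of each site (before the last base), so after positions 15, 103, 154, 181, 203.
Circular molecule, 5 cuts → 5 fragments:
  16–103 → 88 bp
  104–154 → 51 bp
  155–181 → 27 bp
  182–203 → 22 bp
  204–206 then 1–15 → 3 + 15 = 18 bp
Sorted largest to smallest: 88, 51, 27, 22, 18 bp.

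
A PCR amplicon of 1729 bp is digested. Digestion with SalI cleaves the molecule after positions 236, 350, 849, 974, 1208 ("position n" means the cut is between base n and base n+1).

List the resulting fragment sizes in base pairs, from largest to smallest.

Linear molecule, 5 cuts → 6 fragments:
  236 − 0 = 236 bp
  350 − 236 = 114 bp
  849 − 350 = 499 bp
  974 − 849 = 125 bp
  1208 − 974 = 234 bp
  1729 − 1208 = 521 bp
Sorted largest to smallest: 521, 499, 236, 234, 125, 114 bp.

521, 499, 236, 234, 125, 114 bp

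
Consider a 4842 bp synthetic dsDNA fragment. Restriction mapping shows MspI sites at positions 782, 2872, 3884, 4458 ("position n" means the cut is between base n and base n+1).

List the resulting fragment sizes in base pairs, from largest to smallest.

2090, 1012, 782, 574, 384 bp

Linear molecule, 4 cuts → 5 fragments:
  782 − 0 = 782 bp
  2872 − 782 = 2090 bp
  3884 − 2872 = 1012 bp
  4458 − 3884 = 574 bp
  4842 − 4458 = 384 bp
Sorted largest to smallest: 2090, 1012, 782, 574, 384 bp.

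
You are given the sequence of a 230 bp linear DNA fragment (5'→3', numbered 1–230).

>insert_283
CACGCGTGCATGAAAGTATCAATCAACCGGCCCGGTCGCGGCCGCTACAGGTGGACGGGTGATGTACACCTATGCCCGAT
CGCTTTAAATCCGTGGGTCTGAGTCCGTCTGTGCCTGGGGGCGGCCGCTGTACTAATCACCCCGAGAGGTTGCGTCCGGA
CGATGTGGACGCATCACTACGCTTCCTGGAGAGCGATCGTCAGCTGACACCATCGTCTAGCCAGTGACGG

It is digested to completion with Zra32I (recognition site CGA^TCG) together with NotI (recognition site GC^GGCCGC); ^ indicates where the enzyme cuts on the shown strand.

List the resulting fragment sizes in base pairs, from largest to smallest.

Zra32I sites (CGATCG) start at positions 77, 194.
Zra32I cuts after base 3 of each site, so after positions 79, 196.
NotI sites (GCGGCCGC) start at positions 38, 121.
NotI cuts after base 2 of each site, so after positions 39, 122.
Combined cut positions: 39, 79, 122, 196.
Linear molecule, 4 cuts → 5 fragments:
  1–39 → 39 bp
  40–79 → 40 bp
  80–122 → 43 bp
  123–196 → 74 bp
  197–230 → 34 bp
Sorted largest to smallest: 74, 43, 40, 39, 34 bp.

74, 43, 40, 39, 34 bp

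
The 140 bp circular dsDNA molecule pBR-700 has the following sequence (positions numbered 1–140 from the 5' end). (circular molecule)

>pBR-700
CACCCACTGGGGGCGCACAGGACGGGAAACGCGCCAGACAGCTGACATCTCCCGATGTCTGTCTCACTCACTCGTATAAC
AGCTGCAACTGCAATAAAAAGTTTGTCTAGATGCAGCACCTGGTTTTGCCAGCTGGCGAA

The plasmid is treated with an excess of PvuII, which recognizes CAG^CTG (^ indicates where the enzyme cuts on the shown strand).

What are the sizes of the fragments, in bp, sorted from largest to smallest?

PvuII sites (CAGCTG) start at positions 39, 80, 130.
PvuII cuts after base 3 of each site, so after positions 41, 82, 132.
Circular molecule, 3 cuts → 3 fragments:
  42–82 → 41 bp
  83–132 → 50 bp
  133–140 then 1–41 → 8 + 41 = 49 bp
Sorted largest to smallest: 50, 49, 41 bp.

50, 49, 41 bp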